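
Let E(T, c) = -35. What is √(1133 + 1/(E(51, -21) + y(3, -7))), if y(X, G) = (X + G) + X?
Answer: √40787/6 ≈ 33.660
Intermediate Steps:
y(X, G) = G + 2*X (y(X, G) = (G + X) + X = G + 2*X)
√(1133 + 1/(E(51, -21) + y(3, -7))) = √(1133 + 1/(-35 + (-7 + 2*3))) = √(1133 + 1/(-35 + (-7 + 6))) = √(1133 + 1/(-35 - 1)) = √(1133 + 1/(-36)) = √(1133 - 1/36) = √(40787/36) = √40787/6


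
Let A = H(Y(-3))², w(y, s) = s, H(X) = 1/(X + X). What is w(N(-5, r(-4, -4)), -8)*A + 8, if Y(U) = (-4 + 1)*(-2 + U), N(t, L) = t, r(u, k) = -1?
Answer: 1798/225 ≈ 7.9911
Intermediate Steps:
Y(U) = 6 - 3*U (Y(U) = -3*(-2 + U) = 6 - 3*U)
H(X) = 1/(2*X)
A = 1/900 (A = (1/(2*(6 - 3*(-3))))² = (1/(2*(6 + 9)))² = ((½)/15)² = ((½)*(1/15))² = (1/30)² = 1/900 ≈ 0.0011111)
w(N(-5, r(-4, -4)), -8)*A + 8 = -8*1/900 + 8 = -2/225 + 8 = 1798/225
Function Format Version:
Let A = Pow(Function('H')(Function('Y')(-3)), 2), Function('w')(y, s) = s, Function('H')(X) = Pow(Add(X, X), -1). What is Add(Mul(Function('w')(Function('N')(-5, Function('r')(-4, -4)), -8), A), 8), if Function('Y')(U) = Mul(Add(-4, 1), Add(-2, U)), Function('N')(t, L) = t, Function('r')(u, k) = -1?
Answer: Rational(1798, 225) ≈ 7.9911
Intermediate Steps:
Function('Y')(U) = Add(6, Mul(-3, U)) (Function('Y')(U) = Mul(-3, Add(-2, U)) = Add(6, Mul(-3, U)))
Function('H')(X) = Mul(Rational(1, 2), Pow(X, -1)) (Function('H')(X) = Pow(Mul(2, X), -1) = Mul(Rational(1, 2), Pow(X, -1)))
A = Rational(1, 900) (A = Pow(Mul(Rational(1, 2), Pow(Add(6, Mul(-3, -3)), -1)), 2) = Pow(Mul(Rational(1, 2), Pow(Add(6, 9), -1)), 2) = Pow(Mul(Rational(1, 2), Pow(15, -1)), 2) = Pow(Mul(Rational(1, 2), Rational(1, 15)), 2) = Pow(Rational(1, 30), 2) = Rational(1, 900) ≈ 0.0011111)
Add(Mul(Function('w')(Function('N')(-5, Function('r')(-4, -4)), -8), A), 8) = Add(Mul(-8, Rational(1, 900)), 8) = Add(Rational(-2, 225), 8) = Rational(1798, 225)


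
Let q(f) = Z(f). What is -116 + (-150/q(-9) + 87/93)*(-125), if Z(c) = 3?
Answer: 186529/31 ≈ 6017.1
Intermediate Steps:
q(f) = 3
-116 + (-150/q(-9) + 87/93)*(-125) = -116 + (-150/3 + 87/93)*(-125) = -116 + (-150*⅓ + 87*(1/93))*(-125) = -116 + (-50 + 29/31)*(-125) = -116 - 1521/31*(-125) = -116 + 190125/31 = 186529/31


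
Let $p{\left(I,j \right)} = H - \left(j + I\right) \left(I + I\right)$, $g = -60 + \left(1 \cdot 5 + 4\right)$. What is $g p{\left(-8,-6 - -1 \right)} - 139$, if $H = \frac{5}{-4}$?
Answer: $\frac{42131}{4} \approx 10533.0$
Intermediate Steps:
$H = - \frac{5}{4}$ ($H = 5 \left(- \frac{1}{4}\right) = - \frac{5}{4} \approx -1.25$)
$g = -51$ ($g = -60 + \left(5 + 4\right) = -60 + 9 = -51$)
$p{\left(I,j \right)} = - \frac{5}{4} - 2 I \left(I + j\right)$ ($p{\left(I,j \right)} = - \frac{5}{4} - \left(j + I\right) \left(I + I\right) = - \frac{5}{4} - \left(I + j\right) 2 I = - \frac{5}{4} - 2 I \left(I + j\right)$)
$g p{\left(-8,-6 - -1 \right)} - 139 = - 51 \left(- \frac{5}{4} - 2 \left(-8\right)^{2} - - 16 \left(-6 - -1\right)\right) - 139 = - 51 \left(- \frac{5}{4} - 128 - - 16 \left(-6 + 1\right)\right) - 139 = - 51 \left(- \frac{5}{4} - 128 - \left(-16\right) \left(-5\right)\right) - 139 = - 51 \left(- \frac{5}{4} - 128 - 80\right) - 139 = \left(-51\right) \left(- \frac{837}{4}\right) - 139 = \frac{42687}{4} - 139 = \frac{42131}{4}$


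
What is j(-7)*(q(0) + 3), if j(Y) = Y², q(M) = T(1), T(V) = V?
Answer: 196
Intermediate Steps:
q(M) = 1
j(-7)*(q(0) + 3) = (-7)²*(1 + 3) = 49*4 = 196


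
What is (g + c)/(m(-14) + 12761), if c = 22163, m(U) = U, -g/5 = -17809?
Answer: 111208/12747 ≈ 8.7242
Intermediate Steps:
g = 89045 (g = -5*(-17809) = 89045)
(g + c)/(m(-14) + 12761) = (89045 + 22163)/(-14 + 12761) = 111208/12747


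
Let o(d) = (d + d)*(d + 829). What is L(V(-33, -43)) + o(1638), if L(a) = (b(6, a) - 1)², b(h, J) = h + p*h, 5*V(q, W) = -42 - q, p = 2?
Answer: 8082181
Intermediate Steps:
V(q, W) = -42/5 - q/5 (V(q, W) = (-42 - q)/5 = -42/5 - q/5)
o(d) = 2*d*(829 + d) (o(d) = (2*d)*(829 + d) = 2*d*(829 + d))
b(h, J) = 3*h (b(h, J) = h + 2*h = 3*h)
L(a) = 289 (L(a) = (3*6 - 1)² = (18 - 1)² = 17² = 289)
L(V(-33, -43)) + o(1638) = 289 + 2*1638*(829 + 1638) = 289 + 2*1638*2467 = 289 + 8081892 = 8082181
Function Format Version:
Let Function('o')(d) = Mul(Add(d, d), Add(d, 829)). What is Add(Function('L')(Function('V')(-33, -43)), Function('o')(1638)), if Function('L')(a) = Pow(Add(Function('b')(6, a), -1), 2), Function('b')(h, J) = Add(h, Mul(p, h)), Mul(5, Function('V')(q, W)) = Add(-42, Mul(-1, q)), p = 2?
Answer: 8082181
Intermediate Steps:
Function('V')(q, W) = Add(Rational(-42, 5), Mul(Rational(-1, 5), q)) (Function('V')(q, W) = Mul(Rational(1, 5), Add(-42, Mul(-1, q))) = Add(Rational(-42, 5), Mul(Rational(-1, 5), q)))
Function('o')(d) = Mul(2, d, Add(829, d)) (Function('o')(d) = Mul(Mul(2, d), Add(829, d)) = Mul(2, d, Add(829, d)))
Function('b')(h, J) = Mul(3, h) (Function('b')(h, J) = Add(h, Mul(2, h)) = Mul(3, h))
Function('L')(a) = 289 (Function('L')(a) = Pow(Add(Mul(3, 6), -1), 2) = Pow(Add(18, -1), 2) = Pow(17, 2) = 289)
Add(Function('L')(Function('V')(-33, -43)), Function('o')(1638)) = Add(289, Mul(2, 1638, Add(829, 1638))) = Add(289, Mul(2, 1638, 2467)) = Add(289, 8081892) = 8082181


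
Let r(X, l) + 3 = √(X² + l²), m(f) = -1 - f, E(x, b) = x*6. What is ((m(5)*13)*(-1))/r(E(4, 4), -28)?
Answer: 234/1351 + 312*√85/1351 ≈ 2.3024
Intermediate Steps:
E(x, b) = 6*x
r(X, l) = -3 + √(X² + l²)
((m(5)*13)*(-1))/r(E(4, 4), -28) = (((-1 - 1*5)*13)*(-1))/(-3 + √((6*4)² + (-28)²)) = (((-1 - 5)*13)*(-1))/(-3 + √(24² + 784)) = (-6*13*(-1))/(-3 + √(576 + 784)) = (-78*(-1))/(-3 + √1360) = 78/(-3 + 4*√85)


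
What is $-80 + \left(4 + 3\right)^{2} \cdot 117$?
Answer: $5653$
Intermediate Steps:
$-80 + \left(4 + 3\right)^{2} \cdot 117 = -80 + 7^{2} \cdot 117 = -80 + 49 \cdot 117 = -80 + 5733 = 5653$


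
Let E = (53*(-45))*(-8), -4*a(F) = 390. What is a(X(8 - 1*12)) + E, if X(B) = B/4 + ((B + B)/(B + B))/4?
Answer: 37965/2 ≈ 18983.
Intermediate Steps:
X(B) = ¼ + B/4 (X(B) = B*(¼) + ((2*B)/((2*B)))*(¼) = B/4 + ((2*B)*(1/(2*B)))*(¼) = B/4 + 1*(¼) = B/4 + ¼ = ¼ + B/4)
a(F) = -195/2 (a(F) = -¼*390 = -195/2)
E = 19080 (E = -2385*(-8) = 19080)
a(X(8 - 1*12)) + E = -195/2 + 19080 = 37965/2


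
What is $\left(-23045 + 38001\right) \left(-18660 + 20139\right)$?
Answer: $22119924$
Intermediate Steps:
$\left(-23045 + 38001\right) \left(-18660 + 20139\right) = 14956 \cdot 1479 = 22119924$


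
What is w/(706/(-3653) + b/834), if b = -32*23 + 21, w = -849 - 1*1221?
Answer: 6306466140/3200699 ≈ 1970.3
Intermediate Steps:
w = -2070 (w = -849 - 1221 = -2070)
b = -715 (b = -736 + 21 = -715)
w/(706/(-3653) + b/834) = -2070/(706/(-3653) - 715/834) = -2070/(706*(-1/3653) - 715*1/834) = -2070/(-706/3653 - 715/834) = -2070/(-3200699/3046602) = -2070*(-3046602/3200699) = 6306466140/3200699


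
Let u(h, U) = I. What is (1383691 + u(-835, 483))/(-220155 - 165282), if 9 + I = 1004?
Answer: -461562/128479 ≈ -3.5925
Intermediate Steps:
I = 995 (I = -9 + 1004 = 995)
u(h, U) = 995
(1383691 + u(-835, 483))/(-220155 - 165282) = (1383691 + 995)/(-220155 - 165282) = 1384686/(-385437) = 1384686*(-1/385437) = -461562/128479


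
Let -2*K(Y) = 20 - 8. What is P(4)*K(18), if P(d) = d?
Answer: -24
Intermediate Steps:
K(Y) = -6 (K(Y) = -(20 - 8)/2 = -1/2*12 = -6)
P(4)*K(18) = 4*(-6) = -24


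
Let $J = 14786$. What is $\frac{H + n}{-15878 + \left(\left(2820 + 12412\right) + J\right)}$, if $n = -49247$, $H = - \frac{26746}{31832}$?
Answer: $- \frac{156765725}{45010448} \approx -3.4829$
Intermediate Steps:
$H = - \frac{13373}{15916}$ ($H = \left(-26746\right) \frac{1}{31832} = - \frac{13373}{15916} \approx -0.84022$)
$\frac{H + n}{-15878 + \left(\left(2820 + 12412\right) + J\right)} = \frac{- \frac{13373}{15916} - 49247}{-15878 + \left(\left(2820 + 12412\right) + 14786\right)} = - \frac{783828625}{15916 \left(-15878 + \left(15232 + 14786\right)\right)} = - \frac{783828625}{15916 \left(-15878 + 30018\right)} = - \frac{783828625}{15916 \cdot 14140} = \left(- \frac{783828625}{15916}\right) \frac{1}{14140} = - \frac{156765725}{45010448}$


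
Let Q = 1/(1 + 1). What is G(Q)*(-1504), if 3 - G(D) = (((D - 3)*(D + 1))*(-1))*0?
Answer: -4512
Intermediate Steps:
Q = 1/2 ≈ 0.50000
G(D) = 3 (G(D) = 3 - ((D - 3)*(D + 1))*(-1)*0 = 3 - ((-3 + D)*(1 + D))*(-1)*0 = 3 - ((1 + D)*(-3 + D))*(-1)*0 = 3 - (-(1 + D)*(-3 + D))*0 = 3 - 1*0 = 3 + 0 = 3)
G(Q)*(-1504) = 3*(-1504) = -4512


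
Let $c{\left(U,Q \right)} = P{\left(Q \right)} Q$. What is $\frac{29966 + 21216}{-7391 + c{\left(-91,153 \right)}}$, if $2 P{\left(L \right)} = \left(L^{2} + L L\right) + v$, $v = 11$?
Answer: $\frac{102364}{7150055} \approx 0.014317$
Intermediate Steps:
$P{\left(L \right)} = \frac{11}{2} + L^{2}$ ($P{\left(L \right)} = \frac{\left(L^{2} + L L\right) + 11}{2} = \frac{\left(L^{2} + L^{2}\right) + 11}{2} = \frac{2 L^{2} + 11}{2} = \frac{11 + 2 L^{2}}{2} = \frac{11}{2} + L^{2}$)
$c{\left(U,Q \right)} = Q \left(\frac{11}{2} + Q^{2}\right)$ ($c{\left(U,Q \right)} = \left(\frac{11}{2} + Q^{2}\right) Q = Q \left(\frac{11}{2} + Q^{2}\right)$)
$\frac{29966 + 21216}{-7391 + c{\left(-91,153 \right)}} = \frac{29966 + 21216}{-7391 + 153 \left(\frac{11}{2} + 153^{2}\right)} = \frac{51182}{-7391 + 153 \left(\frac{11}{2} + 23409\right)} = \frac{51182}{-7391 + 153 \cdot \frac{46829}{2}} = \frac{51182}{-7391 + \frac{7164837}{2}} = \frac{51182}{\frac{7150055}{2}} = 51182 \cdot \frac{2}{7150055} = \frac{102364}{7150055}$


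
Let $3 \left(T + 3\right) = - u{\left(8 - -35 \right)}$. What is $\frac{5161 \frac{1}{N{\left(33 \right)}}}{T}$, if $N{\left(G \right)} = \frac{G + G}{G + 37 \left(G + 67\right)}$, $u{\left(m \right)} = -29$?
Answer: $\frac{19266013}{440} \approx 43786.0$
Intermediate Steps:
$T = \frac{20}{3}$ ($T = -3 + \frac{\left(-1\right) \left(-29\right)}{3} = -3 + \frac{1}{3} \cdot 29 = -3 + \frac{29}{3} = \frac{20}{3} \approx 6.6667$)
$N{\left(G \right)} = \frac{2 G}{2479 + 38 G}$ ($N{\left(G \right)} = \frac{2 G}{G + 37 \left(67 + G\right)} = \frac{2 G}{G + \left(2479 + 37 G\right)} = \frac{2 G}{2479 + 38 G}$)
$\frac{5161 \frac{1}{N{\left(33 \right)}}}{T} = \frac{5161 \frac{1}{2 \cdot 33 \frac{1}{2479 + 38 \cdot 33}}}{\frac{20}{3}} = \frac{5161}{2 \cdot 33 \frac{1}{2479 + 1254}} \cdot \frac{3}{20} = \frac{5161}{2 \cdot 33 \cdot \frac{1}{3733}} \cdot \frac{3}{20} = \frac{5161}{\frac{66}{3733}} \cdot \frac{3}{20} = 5161 \cdot \frac{3733}{66} \cdot \frac{3}{20} = \frac{19266013}{66} \cdot \frac{3}{20} = \frac{19266013}{440}$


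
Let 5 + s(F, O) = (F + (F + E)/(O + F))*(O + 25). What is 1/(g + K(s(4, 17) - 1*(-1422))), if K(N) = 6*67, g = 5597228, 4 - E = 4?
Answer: 1/5597630 ≈ 1.7865e-7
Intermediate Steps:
E = 0 (E = 4 - 1*4 = 4 - 4 = 0)
s(F, O) = -5 + (25 + O)*(F + F/(F + O)) (s(F, O) = -5 + (F + (F + 0)/(O + F))*(O + 25) = -5 + (F + F/(F + O))*(25 + O) = -5 + (25 + O)*(F + F/(F + O)))
K(N) = 402
1/(g + K(s(4, 17) - 1*(-1422))) = 1/(5597228 + 402) = 1/5597630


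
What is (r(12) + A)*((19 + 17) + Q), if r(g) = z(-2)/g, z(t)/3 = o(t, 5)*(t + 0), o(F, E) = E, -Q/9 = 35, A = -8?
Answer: 5859/2 ≈ 2929.5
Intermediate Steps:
Q = -315 (Q = -9*35 = -315)
z(t) = 15*t (z(t) = 3*(5*(t + 0)) = 3*(5*t) = 15*t)
r(g) = -30/g (r(g) = (15*(-2))/g = -30/g)
(r(12) + A)*((19 + 17) + Q) = (-30/12 - 8)*((19 + 17) - 315) = (-30*1/12 - 8)*(36 - 315) = (-5/2 - 8)*(-279) = -21/2*(-279) = 5859/2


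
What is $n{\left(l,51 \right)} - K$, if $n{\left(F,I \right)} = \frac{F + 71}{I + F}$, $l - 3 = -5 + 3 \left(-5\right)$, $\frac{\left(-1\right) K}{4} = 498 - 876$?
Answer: $- \frac{25677}{17} \approx -1510.4$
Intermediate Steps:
$K = 1512$ ($K = - 4 \left(498 - 876\right) = \left(-4\right) \left(-378\right) = 1512$)
$l = -17$ ($l = 3 + \left(-5 + 3 \left(-5\right)\right) = 3 - 20 = -17$)
$n{\left(F,I \right)} = \frac{71 + F}{F + I}$
$n{\left(l,51 \right)} - K = \frac{71 - 17}{-17 + 51} - 1512 = \frac{1}{34} \cdot 54 - 1512 = \frac{27}{17} - 1512 = - \frac{25677}{17}$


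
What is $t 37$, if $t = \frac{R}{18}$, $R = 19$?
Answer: $\frac{703}{18} \approx 39.056$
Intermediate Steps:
$t = \frac{19}{18} \approx 1.0556$
$t 37 = \frac{19}{18} \cdot 37 = \frac{703}{18}$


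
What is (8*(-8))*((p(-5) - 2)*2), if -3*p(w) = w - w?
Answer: 256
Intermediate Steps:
p(w) = 0 (p(w) = -(w - w)/3 = -⅓*0 = 0)
(8*(-8))*((p(-5) - 2)*2) = (8*(-8))*((0 - 2)*2) = -(-128)*2 = -64*(-4) = 256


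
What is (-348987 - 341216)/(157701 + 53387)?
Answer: -690203/211088 ≈ -3.2697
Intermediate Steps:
(-348987 - 341216)/(157701 + 53387) = -690203/211088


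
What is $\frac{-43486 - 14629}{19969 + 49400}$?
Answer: $- \frac{58115}{69369} \approx -0.83777$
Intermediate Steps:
$\frac{-43486 - 14629}{19969 + 49400} = \frac{-43486 + \left(-24856 + 10227\right)}{69369} = \left(-43486 - 14629\right) \frac{1}{69369} = \left(-58115\right) \frac{1}{69369} = - \frac{58115}{69369}$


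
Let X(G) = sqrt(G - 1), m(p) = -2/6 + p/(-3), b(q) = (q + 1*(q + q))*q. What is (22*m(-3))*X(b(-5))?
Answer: 44*sqrt(74)/3 ≈ 126.17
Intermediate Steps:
b(q) = 3*q**2 (b(q) = (q + 1*(2*q))*q = (q + 2*q)*q = (3*q)*q = 3*q**2)
m(p) = -1/3 - p/3 (m(p) = -2*1/6 + p*(-1/3) = -1/3 - p/3)
X(G) = sqrt(-1 + G)
(22*m(-3))*X(b(-5)) = (22*(-1/3 - 1/3*(-3)))*sqrt(-1 + 3*(-5)**2) = (22*(-1/3 + 1))*sqrt(-1 + 3*25) = (22*(2/3))*sqrt(-1 + 75) = 44*sqrt(74)/3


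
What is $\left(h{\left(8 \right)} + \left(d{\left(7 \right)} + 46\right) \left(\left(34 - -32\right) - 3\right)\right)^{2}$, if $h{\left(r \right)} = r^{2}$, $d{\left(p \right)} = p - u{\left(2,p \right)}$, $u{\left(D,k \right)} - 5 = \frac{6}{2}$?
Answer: $8404201$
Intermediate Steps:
$u{\left(D,k \right)} = 8$ ($u{\left(D,k \right)} = 5 + \frac{6}{2} = 5 + 6 \cdot \frac{1}{2} = 5 + 3 = 8$)
$d{\left(p \right)} = -8 + p$ ($d{\left(p \right)} = p - 8 = -8 + p$)
$\left(h{\left(8 \right)} + \left(d{\left(7 \right)} + 46\right) \left(\left(34 - -32\right) - 3\right)\right)^{2} = \left(8^{2} + \left(\left(-8 + 7\right) + 46\right) \left(\left(34 - -32\right) - 3\right)\right)^{2} = \left(64 + \left(-1 + 46\right) \left(\left(34 + 32\right) - 3\right)\right)^{2} = \left(64 + 45 \left(66 - 3\right)\right)^{2} = \left(64 + 45 \cdot 63\right)^{2} = \left(64 + 2835\right)^{2} = 2899^{2} = 8404201$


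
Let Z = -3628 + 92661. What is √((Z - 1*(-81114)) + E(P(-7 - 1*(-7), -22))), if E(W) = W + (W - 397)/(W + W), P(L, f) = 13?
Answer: 4*√1797159/13 ≈ 412.49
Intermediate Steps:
Z = 89033
E(W) = W + (-397 + W)/(2*W) (E(W) = W + (-397 + W)/((2*W)) = W + (-397 + W)*(1/(2*W)) = W + (-397 + W)/(2*W))
√((Z - 1*(-81114)) + E(P(-7 - 1*(-7), -22))) = √((89033 - 1*(-81114)) + (½ + 13 - 397/2/13)) = √((89033 + 81114) + (½ + 13 - 397/2*1/13)) = √(170147 + (½ + 13 - 397/26)) = √(170147 - 23/13) = √(2211888/13) = 4*√1797159/13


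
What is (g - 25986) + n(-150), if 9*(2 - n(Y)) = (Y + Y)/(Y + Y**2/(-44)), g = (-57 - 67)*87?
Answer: -32102000/873 ≈ -36772.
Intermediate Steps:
g = -10788 (g = -124*87 = -10788)
n(Y) = 2 - 2*Y/(9*(Y - Y**2/44)) (n(Y) = 2 - (Y + Y)/(9*(Y + Y**2/(-44))) = 2 - 2*Y/(9*(Y - Y**2/44)))
(g - 25986) + n(-150) = (-10788 - 25986) + 2*(-352 + 9*(-150))/(9*(-44 - 150)) = -36774 + (2/9)*(-352 - 1350)/(-194) = -36774 + (2/9)*(-1/194)*(-1702) = -36774 + 1702/873 = -32102000/873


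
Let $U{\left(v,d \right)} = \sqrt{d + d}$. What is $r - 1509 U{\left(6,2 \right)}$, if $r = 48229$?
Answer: $45211$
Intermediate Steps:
$U{\left(v,d \right)} = \sqrt{2} \sqrt{d}$ ($U{\left(v,d \right)} = \sqrt{2 d} = \sqrt{2} \sqrt{d}$)
$r - 1509 U{\left(6,2 \right)} = 48229 - 1509 \sqrt{2} \sqrt{2} = 48229 - 1509 \cdot 2 = 48229 - 3018 = 45211$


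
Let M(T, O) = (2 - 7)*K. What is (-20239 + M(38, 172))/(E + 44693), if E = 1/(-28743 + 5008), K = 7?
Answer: -80200565/176798059 ≈ -0.45363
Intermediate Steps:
M(T, O) = -35 (M(T, O) = (2 - 7)*7 = -5*7 = -35)
E = -1/23735 (E = 1/(-23735) = -1/23735 ≈ -4.2132e-5)
(-20239 + M(38, 172))/(E + 44693) = (-20239 - 35)/(-1/23735 + 44693) = -20274/1060788354/23735 = -20274*23735/1060788354 = -80200565/176798059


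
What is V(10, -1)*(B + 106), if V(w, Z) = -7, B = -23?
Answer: -581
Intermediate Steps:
V(10, -1)*(B + 106) = -7*(-23 + 106) = -7*83 = -581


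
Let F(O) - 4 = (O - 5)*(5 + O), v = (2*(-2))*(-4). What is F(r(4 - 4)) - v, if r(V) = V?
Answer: -37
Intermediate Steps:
v = 16 (v = -4*(-4) = 16)
F(O) = 4 + (-5 + O)*(5 + O) (F(O) = 4 + (O - 5)*(5 + O) = 4 + (-5 + O)*(5 + O))
F(r(4 - 4)) - v = (-21 + (4 - 4)²) - 1*16 = (-21 + 0²) - 16 = (-21 + 0) - 16 = -21 - 16 = -37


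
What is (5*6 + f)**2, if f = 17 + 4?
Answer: 2601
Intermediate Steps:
f = 21
(5*6 + f)**2 = (5*6 + 21)**2 = (30 + 21)**2 = 51**2 = 2601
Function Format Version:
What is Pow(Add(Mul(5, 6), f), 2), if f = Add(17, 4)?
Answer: 2601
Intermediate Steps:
f = 21
Pow(Add(Mul(5, 6), f), 2) = Pow(Add(Mul(5, 6), 21), 2) = Pow(Add(30, 21), 2) = Pow(51, 2) = 2601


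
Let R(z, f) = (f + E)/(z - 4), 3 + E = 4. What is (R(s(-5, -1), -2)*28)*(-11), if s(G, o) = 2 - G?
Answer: 308/3 ≈ 102.67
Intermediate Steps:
E = 1 (E = -3 + 4 = 1)
R(z, f) = (1 + f)/(-4 + z) (R(z, f) = (f + 1)/(z - 4) = (1 + f)/(-4 + z))
(R(s(-5, -1), -2)*28)*(-11) = (((1 - 2)/(-4 + (2 - 1*(-5))))*28)*(-11) = ((-1/(-4 + (2 + 5)))*28)*(-11) = ((-1/(-4 + 7))*28)*(-11) = ((-1/3)*28)*(-11) = (((1/3)*(-1))*28)*(-11) = -1/3*28*(-11) = -28/3*(-11) = 308/3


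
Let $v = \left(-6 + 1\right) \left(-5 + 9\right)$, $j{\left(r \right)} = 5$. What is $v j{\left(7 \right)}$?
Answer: $-100$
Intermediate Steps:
$v = -20$ ($v = \left(-5\right) 4 = -20$)
$v j{\left(7 \right)} = \left(-20\right) 5 = -100$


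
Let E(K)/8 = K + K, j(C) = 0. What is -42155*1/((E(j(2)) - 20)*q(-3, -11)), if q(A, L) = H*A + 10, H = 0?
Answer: 8431/40 ≈ 210.77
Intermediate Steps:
E(K) = 16*K (E(K) = 8*(K + K) = 8*(2*K) = 16*K)
q(A, L) = 10 (q(A, L) = 0*A + 10 = 0 + 10 = 10)
-42155*1/((E(j(2)) - 20)*q(-3, -11)) = -42155*1/(10*(16*0 - 20)) = -42155*1/(10*(0 - 20)) = -42155/(10*(-20)) = -42155/(-200) = -42155*(-1/200) = 8431/40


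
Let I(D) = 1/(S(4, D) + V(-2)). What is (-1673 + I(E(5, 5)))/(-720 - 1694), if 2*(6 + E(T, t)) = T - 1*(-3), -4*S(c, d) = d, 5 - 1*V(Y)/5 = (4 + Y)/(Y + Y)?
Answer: 46843/67592 ≈ 0.69303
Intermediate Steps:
V(Y) = 25 - 5*(4 + Y)/(2*Y) (V(Y) = 25 - 5*(4 + Y)/(Y + Y) = 25 - 5*(4 + Y)/(2*Y))
S(c, d) = -d/4
E(T, t) = -9/2 + T/2 (E(T, t) = -6 + (T - 1*(-3))/2 = -6 + (T + 3)/2 = -6 + (3 + T)/2 = -6 + (3/2 + T/2) = -9/2 + T/2)
I(D) = 1/(55/2 - D/4) (I(D) = 1/(-D/4 + (45/2 - 10/(-2))) = 1/(-D/4 + (45/2 - 10*(-½))) = 1/(-D/4 + (45/2 + 5)) = 1/(-D/4 + 55/2) = 1/(55/2 - D/4))
(-1673 + I(E(5, 5)))/(-720 - 1694) = (-1673 + 4/(110 - (-9/2 + (½)*5)))/(-720 - 1694) = (-1673 + 4/(110 - (-9/2 + 5/2)))/(-2414) = (-1673 + 4/(110 - 1*(-2)))*(-1/2414) = (-1673 + 4/(110 + 2))*(-1/2414) = (-1673 + 4/112)*(-1/2414) = (-1673 + 4*(1/112))*(-1/2414) = (-1673 + 1/28)*(-1/2414) = -46843/28*(-1/2414) = 46843/67592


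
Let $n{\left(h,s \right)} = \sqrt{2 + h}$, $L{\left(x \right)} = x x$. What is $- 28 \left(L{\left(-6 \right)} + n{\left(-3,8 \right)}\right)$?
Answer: $-1008 - 28 i \approx -1008.0 - 28.0 i$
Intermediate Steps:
$L{\left(x \right)} = x^{2}$
$- 28 \left(L{\left(-6 \right)} + n{\left(-3,8 \right)}\right) = - 28 \left(\left(-6\right)^{2} + \sqrt{2 - 3}\right) = - 28 \left(36 + \sqrt{-1}\right) = - 28 \left(36 + i\right) = -1008 - 28 i$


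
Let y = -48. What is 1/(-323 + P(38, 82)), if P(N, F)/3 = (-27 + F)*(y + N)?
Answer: -1/1973 ≈ -0.00050684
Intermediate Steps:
P(N, F) = 3*(-48 + N)*(-27 + F) (P(N, F) = 3*((-27 + F)*(-48 + N)) = 3*((-48 + N)*(-27 + F)) = 3*(-48 + N)*(-27 + F))
1/(-323 + P(38, 82)) = 1/(-323 + (3888 - 144*82 - 81*38 + 3*82*38)) = 1/(-323 + (3888 - 11808 - 3078 + 9348)) = 1/(-323 - 1650) = 1/(-1973) = -1/1973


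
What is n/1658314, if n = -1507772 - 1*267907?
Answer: -1775679/1658314 ≈ -1.0708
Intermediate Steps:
n = -1775679 (n = -1507772 - 267907 = -1775679)
n/1658314 = -1775679/1658314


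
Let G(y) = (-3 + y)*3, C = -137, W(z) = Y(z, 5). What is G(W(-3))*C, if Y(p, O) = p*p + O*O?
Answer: -12741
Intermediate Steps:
Y(p, O) = O² + p² (Y(p, O) = p² + O² = O² + p²)
W(z) = 25 + z² (W(z) = 5² + z² = 25 + z²)
G(y) = -9 + 3*y
G(W(-3))*C = (-9 + 3*(25 + (-3)²))*(-137) = (-9 + 3*(25 + 9))*(-137) = (-9 + 3*34)*(-137) = (-9 + 102)*(-137) = 93*(-137) = -12741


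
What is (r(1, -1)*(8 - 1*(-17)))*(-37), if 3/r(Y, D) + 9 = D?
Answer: 555/2 ≈ 277.50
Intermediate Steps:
r(Y, D) = 3/(-9 + D)
(r(1, -1)*(8 - 1*(-17)))*(-37) = ((3/(-9 - 1))*(8 - 1*(-17)))*(-37) = ((3/(-10))*(8 + 17))*(-37) = ((3*(-1/10))*25)*(-37) = -3/10*25*(-37) = -15/2*(-37) = 555/2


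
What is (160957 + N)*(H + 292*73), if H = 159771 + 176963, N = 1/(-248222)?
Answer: 7152598079798325/124111 ≈ 5.7631e+10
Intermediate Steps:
N = -1/248222 ≈ -4.0287e-6
H = 336734
(160957 + N)*(H + 292*73) = (160957 - 1/248222)*(336734 + 292*73) = 39953068453*(336734 + 21316)/248222 = (39953068453/248222)*358050 = 7152598079798325/124111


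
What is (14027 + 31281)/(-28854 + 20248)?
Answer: -22654/4303 ≈ -5.2647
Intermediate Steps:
(14027 + 31281)/(-28854 + 20248) = 45308/(-8606) = 45308*(-1/8606) = -22654/4303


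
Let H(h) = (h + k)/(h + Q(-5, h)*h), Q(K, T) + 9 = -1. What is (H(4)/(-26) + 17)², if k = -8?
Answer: 15816529/54756 ≈ 288.85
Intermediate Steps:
Q(K, T) = -10 (Q(K, T) = -9 - 1 = -10)
H(h) = -(-8 + h)/(9*h) (H(h) = (h - 8)/(h - 10*h) = (-8 + h)/((-9*h)) = (-8 + h)*(-1/(9*h)) = -(-8 + h)/(9*h))
(H(4)/(-26) + 17)² = (((⅑)*(8 - 1*4)/4)/(-26) + 17)² = (((⅑)*(¼)*(8 - 4))*(-1/26) + 17)² = (((⅑)*(¼)*4)*(-1/26) + 17)² = ((⅑)*(-1/26) + 17)² = (-1/234 + 17)² = (3977/234)² = 15816529/54756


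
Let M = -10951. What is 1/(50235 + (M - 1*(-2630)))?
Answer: 1/41914 ≈ 2.3858e-5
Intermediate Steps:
1/(50235 + (M - 1*(-2630))) = 1/(50235 + (-10951 - 1*(-2630))) = 1/(50235 + (-10951 + 2630)) = 1/(50235 - 8321) = 1/41914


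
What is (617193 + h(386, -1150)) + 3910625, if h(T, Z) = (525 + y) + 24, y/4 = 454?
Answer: 4530183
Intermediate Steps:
y = 1816 (y = 4*454 = 1816)
h(T, Z) = 2365 (h(T, Z) = (525 + 1816) + 24 = 2341 + 24 = 2365)
(617193 + h(386, -1150)) + 3910625 = (617193 + 2365) + 3910625 = 619558 + 3910625 = 4530183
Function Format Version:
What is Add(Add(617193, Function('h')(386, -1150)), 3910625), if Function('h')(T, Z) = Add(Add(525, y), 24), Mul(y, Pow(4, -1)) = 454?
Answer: 4530183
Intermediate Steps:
y = 1816 (y = Mul(4, 454) = 1816)
Function('h')(T, Z) = 2365 (Function('h')(T, Z) = Add(Add(525, 1816), 24) = Add(2341, 24) = 2365)
Add(Add(617193, Function('h')(386, -1150)), 3910625) = Add(Add(617193, 2365), 3910625) = Add(619558, 3910625) = 4530183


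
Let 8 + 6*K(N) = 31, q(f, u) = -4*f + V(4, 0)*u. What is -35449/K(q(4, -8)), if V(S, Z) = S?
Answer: -212694/23 ≈ -9247.6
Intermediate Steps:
q(f, u) = -4*f + 4*u
K(N) = 23/6 (K(N) = -4/3 + (⅙)*31 = -4/3 + 31/6 = 23/6)
-35449/K(q(4, -8)) = -35449/23/6 = -35449*6/23 = -212694/23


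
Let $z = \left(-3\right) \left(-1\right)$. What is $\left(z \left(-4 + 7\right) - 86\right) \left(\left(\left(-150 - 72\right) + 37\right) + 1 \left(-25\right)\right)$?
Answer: $16170$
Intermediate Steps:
$z = 3$
$\left(z \left(-4 + 7\right) - 86\right) \left(\left(\left(-150 - 72\right) + 37\right) + 1 \left(-25\right)\right) = \left(3 \left(-4 + 7\right) - 86\right) \left(\left(\left(-150 - 72\right) + 37\right) + 1 \left(-25\right)\right) = \left(3 \cdot 3 - 86\right) \left(\left(-222 + 37\right) - 25\right) = \left(9 - 86\right) \left(-185 - 25\right) = \left(-77\right) \left(-210\right) = 16170$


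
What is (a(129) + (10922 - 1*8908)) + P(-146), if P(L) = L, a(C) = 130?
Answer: 1998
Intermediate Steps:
(a(129) + (10922 - 1*8908)) + P(-146) = (130 + (10922 - 1*8908)) - 146 = (130 + (10922 - 8908)) - 146 = (130 + 2014) - 146 = 2144 - 146 = 1998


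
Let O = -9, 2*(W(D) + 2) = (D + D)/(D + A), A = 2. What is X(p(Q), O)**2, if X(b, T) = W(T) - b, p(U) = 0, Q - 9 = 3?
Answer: 25/49 ≈ 0.51020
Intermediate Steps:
Q = 12 (Q = 9 + 3 = 12)
W(D) = -2 + D/(2 + D) (W(D) = -2 + ((D + D)/(D + 2))/2 = -2 + ((2*D)/(2 + D))/2 = -2 + (2*D/(2 + D))/2 = -2 + D/(2 + D))
X(b, T) = -b + (-4 - T)/(2 + T) (X(b, T) = (-4 - T)/(2 + T) - b = -b + (-4 - T)/(2 + T))
X(p(Q), O)**2 = ((-4 - 1*(-9) - 1*0*(2 - 9))/(2 - 9))**2 = ((-4 + 9 - 1*0*(-7))/(-7))**2 = (-(-4 + 9 + 0)/7)**2 = (-1/7*5)**2 = (-5/7)**2 = 25/49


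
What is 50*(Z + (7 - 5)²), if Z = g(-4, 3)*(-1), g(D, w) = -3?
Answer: 350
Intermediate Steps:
Z = 3 (Z = -3*(-1) = 3)
50*(Z + (7 - 5)²) = 50*(3 + (7 - 5)²) = 50*(3 + 2²) = 50*(3 + 4) = 50*7 = 350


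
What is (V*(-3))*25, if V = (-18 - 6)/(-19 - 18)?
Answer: -1800/37 ≈ -48.649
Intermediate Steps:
V = 24/37 (V = -24/(-37) = -24*(-1/37) = 24/37 ≈ 0.64865)
(V*(-3))*25 = ((24/37)*(-3))*25 = -72/37*25 = -1800/37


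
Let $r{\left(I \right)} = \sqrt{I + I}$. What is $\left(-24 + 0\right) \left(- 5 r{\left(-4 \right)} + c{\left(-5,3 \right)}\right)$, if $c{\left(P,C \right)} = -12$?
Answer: $288 + 240 i \sqrt{2} \approx 288.0 + 339.41 i$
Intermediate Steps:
$r{\left(I \right)} = \sqrt{2} \sqrt{I}$ ($r{\left(I \right)} = \sqrt{2 I} = \sqrt{2} \sqrt{I}$)
$\left(-24 + 0\right) \left(- 5 r{\left(-4 \right)} + c{\left(-5,3 \right)}\right) = \left(-24 + 0\right) \left(- 5 \sqrt{2} \sqrt{-4} - 12\right) = - 24 \left(- 5 \sqrt{2} \cdot 2 i - 12\right) = - 24 \left(- 5 \cdot 2 i \sqrt{2} - 12\right) = - 24 \left(- 10 i \sqrt{2} - 12\right) = - 24 \left(-12 - 10 i \sqrt{2}\right) = 288 + 240 i \sqrt{2}$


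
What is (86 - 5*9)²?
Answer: 1681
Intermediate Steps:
(86 - 5*9)² = (86 - 45)² = 41² = 1681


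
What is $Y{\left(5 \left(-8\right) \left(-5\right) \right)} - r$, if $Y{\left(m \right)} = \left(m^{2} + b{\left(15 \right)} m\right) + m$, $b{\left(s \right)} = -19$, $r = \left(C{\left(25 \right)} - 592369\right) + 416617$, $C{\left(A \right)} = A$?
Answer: $212127$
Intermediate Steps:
$r = -175727$ ($r = \left(25 - 592369\right) + 416617 = -592344 + 416617 = -175727$)
$Y{\left(m \right)} = m^{2} - 18 m$ ($Y{\left(m \right)} = \left(m^{2} - 19 m\right) + m = m^{2} - 18 m$)
$Y{\left(5 \left(-8\right) \left(-5\right) \right)} - r = 5 \left(-8\right) \left(-5\right) \left(-18 + 5 \left(-8\right) \left(-5\right)\right) - -175727 = \left(-40\right) \left(-5\right) \left(-18 - -200\right) + 175727 = 200 \left(-18 + 200\right) + 175727 = 200 \cdot 182 + 175727 = 36400 + 175727 = 212127$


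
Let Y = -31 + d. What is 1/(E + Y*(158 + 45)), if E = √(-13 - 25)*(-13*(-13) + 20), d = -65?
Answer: -464/9074751 - 3*I*√38/6049834 ≈ -5.1131e-5 - 3.0568e-6*I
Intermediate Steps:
E = 189*I*√38 (E = √(-38)*(169 + 20) = (I*√38)*189 = 189*I*√38 ≈ 1165.1*I)
Y = -96 (Y = -31 - 65 = -96)
1/(E + Y*(158 + 45)) = 1/(189*I*√38 - 96*(158 + 45)) = 1/(189*I*√38 - 96*203) = 1/(189*I*√38 - 19488) = 1/(-19488 + 189*I*√38)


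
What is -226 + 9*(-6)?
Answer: -280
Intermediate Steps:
-226 + 9*(-6) = -226 - 54 = -280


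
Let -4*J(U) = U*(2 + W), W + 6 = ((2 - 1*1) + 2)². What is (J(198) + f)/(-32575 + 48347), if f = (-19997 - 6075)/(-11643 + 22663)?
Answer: -1376761/86903720 ≈ -0.015842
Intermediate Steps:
W = 3 (W = -6 + ((2 - 1*1) + 2)² = -6 + ((2 - 1) + 2)² = -6 + (1 + 2)² = -6 + 3² = -6 + 9 = 3)
f = -6518/2755 (f = -26072/11020 = -26072*1/11020 = -6518/2755 ≈ -2.3659)
J(U) = -5*U/4 (J(U) = -U*(2 + 3)/4 = -U*5/4 = -5*U/4)
(J(198) + f)/(-32575 + 48347) = (-5/4*198 - 6518/2755)/(-32575 + 48347) = (-495/2 - 6518/2755)/15772 = -1376761/5510*1/15772 = -1376761/86903720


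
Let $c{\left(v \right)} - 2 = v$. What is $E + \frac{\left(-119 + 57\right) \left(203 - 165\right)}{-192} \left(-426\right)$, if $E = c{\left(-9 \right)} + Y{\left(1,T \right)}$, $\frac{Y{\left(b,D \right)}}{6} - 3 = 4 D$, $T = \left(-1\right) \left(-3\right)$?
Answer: $- \frac{41155}{8} \approx -5144.4$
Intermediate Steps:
$T = 3$
$c{\left(v \right)} = 2 + v$
$Y{\left(b,D \right)} = 18 + 24 D$ ($Y{\left(b,D \right)} = 18 + 6 \cdot 4 D = 18 + 24 D$)
$E = 83$ ($E = \left(2 - 9\right) + \left(18 + 24 \cdot 3\right) = -7 + \left(18 + 72\right) = -7 + 90 = 83$)
$E + \frac{\left(-119 + 57\right) \left(203 - 165\right)}{-192} \left(-426\right) = 83 + \frac{\left(-119 + 57\right) \left(203 - 165\right)}{-192} \left(-426\right) = 83 + \left(-62\right) 38 \left(- \frac{1}{192}\right) \left(-426\right) = 83 + \left(-2356\right) \left(- \frac{1}{192}\right) \left(-426\right) = 83 + \frac{589}{48} \left(-426\right) = 83 - \frac{41819}{8} = - \frac{41155}{8}$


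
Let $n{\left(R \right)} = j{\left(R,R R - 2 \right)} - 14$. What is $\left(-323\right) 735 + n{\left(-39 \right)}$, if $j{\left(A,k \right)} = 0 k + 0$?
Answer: $-237419$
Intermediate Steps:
$j{\left(A,k \right)} = 0$ ($j{\left(A,k \right)} = 0 + 0 = 0$)
$n{\left(R \right)} = -14$ ($n{\left(R \right)} = 0 - 14 = -14$)
$\left(-323\right) 735 + n{\left(-39 \right)} = \left(-323\right) 735 - 14 = -237405 - 14 = -237419$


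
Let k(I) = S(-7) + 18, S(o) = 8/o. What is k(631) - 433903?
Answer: -3037203/7 ≈ -4.3389e+5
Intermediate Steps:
k(I) = 118/7 (k(I) = 8/(-7) + 18 = 8*(-⅐) + 18 = -8/7 + 18 = 118/7)
k(631) - 433903 = 118/7 - 433903 = -3037203/7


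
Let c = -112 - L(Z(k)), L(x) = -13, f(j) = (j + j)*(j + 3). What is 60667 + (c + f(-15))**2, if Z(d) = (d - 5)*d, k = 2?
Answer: 128788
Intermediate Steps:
f(j) = 2*j*(3 + j) (f(j) = (2*j)*(3 + j) = 2*j*(3 + j))
Z(d) = d*(-5 + d) (Z(d) = (-5 + d)*d = d*(-5 + d))
c = -99 (c = -112 - 1*(-13) = -112 + 13 = -99)
60667 + (c + f(-15))**2 = 60667 + (-99 + 2*(-15)*(3 - 15))**2 = 60667 + (-99 + 2*(-15)*(-12))**2 = 60667 + (-99 + 360)**2 = 60667 + 261**2 = 60667 + 68121 = 128788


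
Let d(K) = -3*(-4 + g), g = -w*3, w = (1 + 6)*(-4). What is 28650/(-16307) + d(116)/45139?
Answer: -1297146030/736081673 ≈ -1.7622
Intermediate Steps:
w = -28 (w = 7*(-4) = -28)
g = 84 (g = -1*(-28)*3 = 28*3 = 84)
d(K) = -240 (d(K) = -3*(-4 + 84) = -3*80 = -240)
28650/(-16307) + d(116)/45139 = 28650/(-16307) - 240/45139 = 28650*(-1/16307) - 240*1/45139 = -28650/16307 - 240/45139 = -1297146030/736081673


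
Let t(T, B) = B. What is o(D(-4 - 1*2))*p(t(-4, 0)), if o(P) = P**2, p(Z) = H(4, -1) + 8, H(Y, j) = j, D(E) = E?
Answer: 252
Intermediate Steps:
p(Z) = 7 (p(Z) = -1 + 8 = 7)
o(D(-4 - 1*2))*p(t(-4, 0)) = (-4 - 1*2)**2*7 = (-4 - 2)**2*7 = (-6)**2*7 = 36*7 = 252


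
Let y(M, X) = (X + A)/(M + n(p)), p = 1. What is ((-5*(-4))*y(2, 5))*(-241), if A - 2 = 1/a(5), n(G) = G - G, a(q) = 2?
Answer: -18075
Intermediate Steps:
n(G) = 0
A = 5/2 (A = 2 + 1/2 = 5/2 ≈ 2.5000)
y(M, X) = (5/2 + X)/M (y(M, X) = (X + 5/2)/(M + 0) = (5/2 + X)/M)
((-5*(-4))*y(2, 5))*(-241) = ((-5*(-4))*((5/2 + 5)/2))*(-241) = (20*((1/2)*(15/2)))*(-241) = (20*(15/4))*(-241) = 75*(-241) = -18075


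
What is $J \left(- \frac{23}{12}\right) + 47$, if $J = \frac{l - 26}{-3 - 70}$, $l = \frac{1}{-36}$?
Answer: $\frac{1460641}{31536} \approx 46.317$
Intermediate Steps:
$l = - \frac{1}{36} \approx -0.027778$
$J = \frac{937}{2628}$ ($J = \frac{- \frac{1}{36} - 26}{-3 - 70} = - \frac{937}{36 \left(-73\right)} = \left(- \frac{937}{36}\right) \left(- \frac{1}{73}\right) = \frac{937}{2628} \approx 0.35654$)
$J \left(- \frac{23}{12}\right) + 47 = \frac{937 \left(- \frac{23}{12}\right)}{2628} + 47 = \frac{937 \left(\left(-23\right) \frac{1}{12}\right)}{2628} + 47 = \frac{937}{2628} \left(- \frac{23}{12}\right) + 47 = - \frac{21551}{31536} + 47 = \frac{1460641}{31536}$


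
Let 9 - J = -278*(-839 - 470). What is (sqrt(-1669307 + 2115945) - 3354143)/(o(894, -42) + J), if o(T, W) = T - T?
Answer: 3354143/363893 - sqrt(446638)/363893 ≈ 9.2155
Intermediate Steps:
J = -363893 (J = 9 - (-278)*(-839 - 470) = 9 - (-278)*(-1309) = 9 - 1*363902 = 9 - 363902 = -363893)
o(T, W) = 0
(sqrt(-1669307 + 2115945) - 3354143)/(o(894, -42) + J) = (sqrt(-1669307 + 2115945) - 3354143)/(0 - 363893) = (sqrt(446638) - 3354143)/(-363893) = (-3354143 + sqrt(446638))*(-1/363893) = 3354143/363893 - sqrt(446638)/363893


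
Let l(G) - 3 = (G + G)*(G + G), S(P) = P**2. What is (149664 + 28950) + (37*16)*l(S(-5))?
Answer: 1660390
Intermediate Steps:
l(G) = 3 + 4*G**2 (l(G) = 3 + (G + G)*(G + G) = 3 + (2*G)*(2*G) = 3 + 4*G**2)
(149664 + 28950) + (37*16)*l(S(-5)) = (149664 + 28950) + (37*16)*(3 + 4*((-5)**2)**2) = 178614 + 592*(3 + 4*25**2) = 178614 + 592*(3 + 4*625) = 178614 + 592*(3 + 2500) = 178614 + 592*2503 = 178614 + 1481776 = 1660390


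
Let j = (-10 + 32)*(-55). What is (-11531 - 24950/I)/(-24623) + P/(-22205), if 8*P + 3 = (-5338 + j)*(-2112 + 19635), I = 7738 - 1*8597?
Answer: 2428651707929859/3757291529480 ≈ 646.38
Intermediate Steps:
I = -859 (I = 7738 - 8597 = -859)
j = -1210 (j = 22*(-55) = -1210)
P = -114740607/8 (P = -3/8 + ((-5338 - 1210)*(-2112 + 19635))/8 = -3/8 + (-6548*17523)/8 = -3/8 + (1/8)*(-114740604) = -3/8 - 28685151/2 = -114740607/8 ≈ -1.4343e+7)
(-11531 - 24950/I)/(-24623) + P/(-22205) = (-11531 - 24950/(-859))/(-24623) - 114740607/8/(-22205) = (-11531 - 24950*(-1/859))*(-1/24623) - 114740607/8*(-1/22205) = (-11531 + 24950/859)*(-1/24623) + 114740607/177640 = -9880179/859*(-1/24623) + 114740607/177640 = 9880179/21151157 + 114740607/177640 = 2428651707929859/3757291529480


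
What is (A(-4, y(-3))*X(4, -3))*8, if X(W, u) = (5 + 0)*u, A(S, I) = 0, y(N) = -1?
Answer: 0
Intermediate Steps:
X(W, u) = 5*u
(A(-4, y(-3))*X(4, -3))*8 = (0*(5*(-3)))*8 = (0*(-15))*8 = 0*8 = 0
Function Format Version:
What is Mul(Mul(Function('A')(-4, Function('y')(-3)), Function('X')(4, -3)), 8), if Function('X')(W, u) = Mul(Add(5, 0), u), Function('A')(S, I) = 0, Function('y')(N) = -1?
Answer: 0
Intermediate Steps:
Function('X')(W, u) = Mul(5, u)
Mul(Mul(Function('A')(-4, Function('y')(-3)), Function('X')(4, -3)), 8) = Mul(Mul(0, Mul(5, -3)), 8) = Mul(Mul(0, -15), 8) = Mul(0, 8) = 0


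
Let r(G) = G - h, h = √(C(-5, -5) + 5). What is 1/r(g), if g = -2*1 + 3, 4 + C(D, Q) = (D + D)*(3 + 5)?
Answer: I/(I + √79) ≈ 0.0125 + 0.1111*I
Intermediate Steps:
C(D, Q) = -4 + 16*D (C(D, Q) = -4 + (D + D)*(3 + 5) = -4 + (2*D)*8 = -4 + 16*D)
h = I*√79 (h = √((-4 + 16*(-5)) + 5) = √((-4 - 80) + 5) = √(-84 + 5) = √(-79) = I*√79 ≈ 8.8882*I)
g = 1 (g = -2 + 3 = 1)
r(G) = G - I*√79
1/r(g) = 1/(1 - I*√79)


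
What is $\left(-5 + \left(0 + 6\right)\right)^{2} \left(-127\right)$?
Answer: $-127$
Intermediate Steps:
$\left(-5 + \left(0 + 6\right)\right)^{2} \left(-127\right) = \left(-5 + 6\right)^{2} \left(-127\right) = 1^{2} \left(-127\right) = 1 \left(-127\right) = -127$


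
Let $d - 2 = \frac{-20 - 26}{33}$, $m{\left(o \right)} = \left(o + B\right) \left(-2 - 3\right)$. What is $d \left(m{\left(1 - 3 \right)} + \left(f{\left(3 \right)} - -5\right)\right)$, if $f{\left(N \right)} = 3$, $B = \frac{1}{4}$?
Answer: $\frac{335}{33} \approx 10.152$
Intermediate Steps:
$B = \frac{1}{4} \approx 0.25$
$m{\left(o \right)} = - \frac{5}{4} - 5 o$ ($m{\left(o \right)} = \left(o + \frac{1}{4}\right) \left(-2 - 3\right) = \left(\frac{1}{4} + o\right) \left(-5\right) = - \frac{5}{4} - 5 o$)
$d = \frac{20}{33}$ ($d = 2 + \frac{-20 - 26}{33} = 2 + \left(-20 - 26\right) \frac{1}{33} = 2 - \frac{46}{33} = \frac{20}{33} \approx 0.60606$)
$d \left(m{\left(1 - 3 \right)} + \left(f{\left(3 \right)} - -5\right)\right) = \frac{20 \left(\left(- \frac{5}{4} - 5 \left(1 - 3\right)\right) + \left(3 - -5\right)\right)}{33} = \frac{20 \left(\left(- \frac{5}{4} - 5 \left(1 - 3\right)\right) + \left(3 + 5\right)\right)}{33} = \frac{20 \left(\left(- \frac{5}{4} - -10\right) + 8\right)}{33} = \frac{20 \left(\left(- \frac{5}{4} + 10\right) + 8\right)}{33} = \frac{20 \left(\frac{35}{4} + 8\right)}{33} = \frac{20}{33} \cdot \frac{67}{4} = \frac{335}{33}$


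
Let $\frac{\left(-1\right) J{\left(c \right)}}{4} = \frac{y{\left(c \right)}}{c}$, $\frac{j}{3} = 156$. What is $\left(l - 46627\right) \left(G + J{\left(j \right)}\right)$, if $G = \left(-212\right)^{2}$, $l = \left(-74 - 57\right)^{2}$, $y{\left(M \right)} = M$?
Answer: $-1324202040$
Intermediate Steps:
$j = 468$ ($j = 3 \cdot 156 = 468$)
$J{\left(c \right)} = -4$ ($J{\left(c \right)} = - 4 \frac{c}{c} = \left(-4\right) 1 = -4$)
$l = 17161$ ($l = \left(-131\right)^{2} = 17161$)
$G = 44944$
$\left(l - 46627\right) \left(G + J{\left(j \right)}\right) = \left(17161 - 46627\right) \left(44944 - 4\right) = \left(-29466\right) 44940 = -1324202040$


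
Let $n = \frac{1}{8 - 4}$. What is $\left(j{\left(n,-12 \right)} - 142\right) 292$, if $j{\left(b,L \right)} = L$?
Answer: $-44968$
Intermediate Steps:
$n = \frac{1}{4} \approx 0.25$
$\left(j{\left(n,-12 \right)} - 142\right) 292 = \left(-12 - 142\right) 292 = \left(-154\right) 292 = -44968$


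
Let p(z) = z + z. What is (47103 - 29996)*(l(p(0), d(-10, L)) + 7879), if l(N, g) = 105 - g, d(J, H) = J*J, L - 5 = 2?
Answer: 134871588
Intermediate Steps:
p(z) = 2*z
L = 7 (L = 5 + 2 = 7)
d(J, H) = J²
(47103 - 29996)*(l(p(0), d(-10, L)) + 7879) = (47103 - 29996)*((105 - 1*(-10)²) + 7879) = 17107*((105 - 1*100) + 7879) = 17107*((105 - 100) + 7879) = 17107*(5 + 7879) = 17107*7884 = 134871588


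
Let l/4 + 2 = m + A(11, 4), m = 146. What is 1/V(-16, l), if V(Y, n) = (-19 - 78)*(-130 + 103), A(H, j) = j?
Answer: 1/2619 ≈ 0.00038183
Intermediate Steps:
l = 592 (l = -8 + 4*(146 + 4) = -8 + 4*150 = -8 + 600 = 592)
V(Y, n) = 2619 (V(Y, n) = -97*(-27) = 2619)
1/V(-16, l) = 1/2619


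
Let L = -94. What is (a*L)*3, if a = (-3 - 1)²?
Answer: -4512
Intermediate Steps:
a = 16 (a = (-4)² = 16)
(a*L)*3 = (16*(-94))*3 = -1504*3 = -4512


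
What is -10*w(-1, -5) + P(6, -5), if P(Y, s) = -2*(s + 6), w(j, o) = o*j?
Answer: -52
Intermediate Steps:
w(j, o) = j*o
P(Y, s) = -12 - 2*s (P(Y, s) = -2*(6 + s) = -12 - 2*s)
-10*w(-1, -5) + P(6, -5) = -(-10)*(-5) + (-12 - 2*(-5)) = -10*5 + (-12 + 10) = -50 - 2 = -52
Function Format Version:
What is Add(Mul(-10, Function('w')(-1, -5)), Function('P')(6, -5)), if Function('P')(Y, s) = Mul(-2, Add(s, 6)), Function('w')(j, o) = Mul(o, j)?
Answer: -52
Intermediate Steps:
Function('w')(j, o) = Mul(j, o)
Function('P')(Y, s) = Add(-12, Mul(-2, s)) (Function('P')(Y, s) = Mul(-2, Add(6, s)) = Add(-12, Mul(-2, s)))
Add(Mul(-10, Function('w')(-1, -5)), Function('P')(6, -5)) = Add(Mul(-10, Mul(-1, -5)), Add(-12, Mul(-2, -5))) = Add(Mul(-10, 5), Add(-12, 10)) = Add(-50, -2) = -52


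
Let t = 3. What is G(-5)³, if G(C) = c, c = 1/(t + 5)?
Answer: 1/512 ≈ 0.0019531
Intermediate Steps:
c = ⅛ (c = 1/(3 + 5) = 1/8 = ⅛ ≈ 0.12500)
G(C) = ⅛
G(-5)³ = (⅛)³ = 1/512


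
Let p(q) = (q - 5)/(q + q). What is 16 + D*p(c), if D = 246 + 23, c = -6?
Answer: 3151/12 ≈ 262.58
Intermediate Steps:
p(q) = (-5 + q)/(2*q) (p(q) = (-5 + q)/((2*q)) = (-5 + q)*(1/(2*q)) = (-5 + q)/(2*q))
D = 269
16 + D*p(c) = 16 + 269*((1/2)*(-5 - 6)/(-6)) = 16 + 269*((1/2)*(-1/6)*(-11)) = 16 + 269*(11/12) = 16 + 2959/12 = 3151/12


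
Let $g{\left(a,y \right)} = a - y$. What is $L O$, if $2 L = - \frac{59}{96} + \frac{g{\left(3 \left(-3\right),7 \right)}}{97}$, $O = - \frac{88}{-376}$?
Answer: $- \frac{79849}{875328} \approx -0.091222$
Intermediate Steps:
$O = \frac{11}{47}$ ($O = \left(-88\right) \left(- \frac{1}{376}\right) = \frac{11}{47} \approx 0.23404$)
$L = - \frac{7259}{18624}$ ($L = \frac{- \frac{59}{96} + \frac{3 \left(-3\right) - 7}{97}}{2} = \frac{\left(-59\right) \frac{1}{96} + \left(-9 - 7\right) \frac{1}{97}}{2} = \frac{- \frac{59}{96} - \frac{16}{97}}{2} = \frac{1}{2} \left(- \frac{7259}{9312}\right) = - \frac{7259}{18624} \approx -0.38977$)
$L O = \left(- \frac{7259}{18624}\right) \frac{11}{47} = - \frac{79849}{875328}$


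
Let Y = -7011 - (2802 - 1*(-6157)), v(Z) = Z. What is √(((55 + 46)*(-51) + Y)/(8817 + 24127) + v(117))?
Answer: √7892820293/8236 ≈ 10.787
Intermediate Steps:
Y = -15970 (Y = -7011 - (2802 + 6157) = -7011 - 1*8959 = -7011 - 8959 = -15970)
√(((55 + 46)*(-51) + Y)/(8817 + 24127) + v(117)) = √(((55 + 46)*(-51) - 15970)/(8817 + 24127) + 117) = √((101*(-51) - 15970)/32944 + 117) = √((-5151 - 15970)*(1/32944) + 117) = √(-21121*1/32944 + 117) = √(-21121/32944 + 117) = √(3833327/32944) = √7892820293/8236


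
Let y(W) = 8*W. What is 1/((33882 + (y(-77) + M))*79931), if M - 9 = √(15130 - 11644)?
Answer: 33275/88501372792409 - √3486/88501372792409 ≈ 3.7532e-10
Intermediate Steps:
M = 9 + √3486 (M = 9 + √(15130 - 11644) = 9 + √3486 ≈ 68.042)
1/((33882 + (y(-77) + M))*79931) = 1/((33882 + (8*(-77) + (9 + √3486)))*79931) = (1/79931)/(33882 + (-616 + (9 + √3486))) = (1/79931)/(33882 + (-607 + √3486)) = (1/79931)/(33275 + √3486) = 1/(79931*(33275 + √3486))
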